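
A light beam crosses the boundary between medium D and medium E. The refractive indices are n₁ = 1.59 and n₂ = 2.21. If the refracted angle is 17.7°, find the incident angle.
sin θ₁ = (n₂/n₁)·sin θ₂ → θ₁ = 25°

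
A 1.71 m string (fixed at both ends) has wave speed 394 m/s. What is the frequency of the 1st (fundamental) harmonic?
fₙ = nv/(2L) = 115.2 Hz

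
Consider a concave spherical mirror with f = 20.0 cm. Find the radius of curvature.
R = 2|f| = 40 cm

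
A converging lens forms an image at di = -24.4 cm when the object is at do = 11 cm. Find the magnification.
M = −di/do = 2.218 (upright image)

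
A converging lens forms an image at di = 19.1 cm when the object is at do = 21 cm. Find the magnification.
M = −di/do = -0.9095 (inverted image)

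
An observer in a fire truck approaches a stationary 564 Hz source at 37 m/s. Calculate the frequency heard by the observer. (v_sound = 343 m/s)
f_obs = f·(v + v_o)/v = 624.8 Hz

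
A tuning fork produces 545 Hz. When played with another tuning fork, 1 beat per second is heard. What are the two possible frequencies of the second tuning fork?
f₂ = 545 ± 1 Hz → 546 Hz or 544 Hz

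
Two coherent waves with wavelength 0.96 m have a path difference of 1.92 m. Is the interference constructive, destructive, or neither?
constructive — path difference = 2λ, a whole number of wavelengths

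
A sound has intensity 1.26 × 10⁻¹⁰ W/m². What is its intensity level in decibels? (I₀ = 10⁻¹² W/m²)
β = 10·log₁₀(I/I₀) = 21 dB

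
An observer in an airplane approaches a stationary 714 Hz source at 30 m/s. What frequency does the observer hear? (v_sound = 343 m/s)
f_obs = f·(v + v_o)/v = 776.4 Hz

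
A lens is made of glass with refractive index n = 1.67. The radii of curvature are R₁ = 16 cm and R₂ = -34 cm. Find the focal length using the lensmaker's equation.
1/f = (n − 1)(1/R₁ − 1/R₂) → f = 16.24 cm (converging lens)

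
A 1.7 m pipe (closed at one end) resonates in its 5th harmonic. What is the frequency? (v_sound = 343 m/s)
fₙ = nv/(4L) = 252.2 Hz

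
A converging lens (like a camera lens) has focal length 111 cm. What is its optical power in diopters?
P = 1/f = 0.9009 D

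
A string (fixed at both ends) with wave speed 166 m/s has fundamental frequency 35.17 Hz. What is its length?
L = v/(2f₁) = 2.36 m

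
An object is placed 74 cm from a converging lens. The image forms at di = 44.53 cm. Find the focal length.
1/f = 1/do + 1/di → f = 27.8 cm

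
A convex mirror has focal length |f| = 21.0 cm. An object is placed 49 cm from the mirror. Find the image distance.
f = −21.0 cm (convex); 1/di = 1/f − 1/do → di = -14.7 cm (virtual image, behind mirror)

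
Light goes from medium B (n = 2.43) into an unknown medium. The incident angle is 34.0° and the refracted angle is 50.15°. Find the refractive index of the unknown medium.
n₂ = n₁·sin θ₁ / sin θ₂ = 1.77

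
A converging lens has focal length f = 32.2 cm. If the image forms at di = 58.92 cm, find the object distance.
1/do = 1/f − 1/di → do = 71 cm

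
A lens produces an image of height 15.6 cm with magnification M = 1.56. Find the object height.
ho = |hi|/|M| = 10 cm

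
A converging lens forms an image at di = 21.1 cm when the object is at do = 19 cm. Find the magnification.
M = −di/do = -1.111 (inverted image)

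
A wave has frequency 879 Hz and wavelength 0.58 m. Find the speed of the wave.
v = fλ = 509.8 m/s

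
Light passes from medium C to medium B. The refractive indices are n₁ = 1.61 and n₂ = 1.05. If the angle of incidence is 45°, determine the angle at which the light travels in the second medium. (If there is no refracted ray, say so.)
sin θ₂ = (n₁/n₂)·sin θ₁ = 1.084 > 1, so there is no refracted ray — the light undergoes total internal reflection.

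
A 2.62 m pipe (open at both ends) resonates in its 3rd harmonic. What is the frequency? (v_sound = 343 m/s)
fₙ = nv/(2L) = 196.4 Hz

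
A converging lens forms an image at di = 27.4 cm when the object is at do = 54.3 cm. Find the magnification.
M = −di/do = -0.5046 (inverted image)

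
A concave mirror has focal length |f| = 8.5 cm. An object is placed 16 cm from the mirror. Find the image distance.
f = +8.5 cm (concave); 1/di = 1/f − 1/do → di = 18.13 cm (real image, in front of mirror)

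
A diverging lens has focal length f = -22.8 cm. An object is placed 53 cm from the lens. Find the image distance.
1/di = 1/f − 1/do → di = -15.94 cm (virtual image)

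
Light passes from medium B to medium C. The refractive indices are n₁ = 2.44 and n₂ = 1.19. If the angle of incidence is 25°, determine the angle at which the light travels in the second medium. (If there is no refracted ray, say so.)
sin θ₂ = (n₁/n₂)·sin θ₁ = 0.8665 → θ₂ = 60.06°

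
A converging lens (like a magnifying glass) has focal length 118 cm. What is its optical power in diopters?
P = 1/f = 0.8475 D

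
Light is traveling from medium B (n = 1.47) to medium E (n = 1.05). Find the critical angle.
θc = arcsin(n₂/n₁) = 45.58°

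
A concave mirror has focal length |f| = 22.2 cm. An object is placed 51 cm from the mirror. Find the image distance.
f = +22.2 cm (concave); 1/di = 1/f − 1/do → di = 39.31 cm (real image, in front of mirror)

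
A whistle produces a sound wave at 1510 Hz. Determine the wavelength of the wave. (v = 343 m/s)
λ = v/f = 0.2272 m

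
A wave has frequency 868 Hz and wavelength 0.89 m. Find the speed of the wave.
v = fλ = 772.5 m/s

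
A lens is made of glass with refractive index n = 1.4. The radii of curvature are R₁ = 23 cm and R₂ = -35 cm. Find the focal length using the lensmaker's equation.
1/f = (n − 1)(1/R₁ − 1/R₂) → f = 34.7 cm (converging lens)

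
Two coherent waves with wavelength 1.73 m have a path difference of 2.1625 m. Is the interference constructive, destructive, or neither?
neither (partial) — path difference = 1.25λ, neither a whole number of wavelengths nor an odd multiple of λ/2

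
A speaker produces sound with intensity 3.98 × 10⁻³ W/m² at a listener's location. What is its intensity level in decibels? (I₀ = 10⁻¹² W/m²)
β = 10·log₁₀(I/I₀) = 96 dB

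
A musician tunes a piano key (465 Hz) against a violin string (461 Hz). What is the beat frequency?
4 Hz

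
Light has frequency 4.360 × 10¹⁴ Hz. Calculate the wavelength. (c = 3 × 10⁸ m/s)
λ = c/f = 688.1 nm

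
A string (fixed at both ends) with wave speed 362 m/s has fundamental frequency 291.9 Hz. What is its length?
L = v/(2f₁) = 0.6201 m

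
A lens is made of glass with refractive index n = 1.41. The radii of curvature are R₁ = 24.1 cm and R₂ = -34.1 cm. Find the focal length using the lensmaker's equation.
1/f = (n − 1)(1/R₁ − 1/R₂) → f = 34.44 cm (converging lens)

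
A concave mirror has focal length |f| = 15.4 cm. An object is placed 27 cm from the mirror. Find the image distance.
f = +15.4 cm (concave); 1/di = 1/f − 1/do → di = 35.84 cm (real image, in front of mirror)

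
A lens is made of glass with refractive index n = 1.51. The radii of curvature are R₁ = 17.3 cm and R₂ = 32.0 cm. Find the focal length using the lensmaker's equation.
1/f = (n − 1)(1/R₁ − 1/R₂) → f = 73.84 cm (converging lens)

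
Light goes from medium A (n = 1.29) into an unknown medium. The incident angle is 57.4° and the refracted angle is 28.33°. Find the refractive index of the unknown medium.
n₂ = n₁·sin θ₁ / sin θ₂ = 2.29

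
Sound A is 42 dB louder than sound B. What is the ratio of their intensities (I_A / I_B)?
I_A/I_B = 10^(Δβ/10) = 15850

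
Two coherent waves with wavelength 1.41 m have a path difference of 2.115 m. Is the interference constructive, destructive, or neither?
destructive — path difference = 1.5λ, an odd multiple of λ/2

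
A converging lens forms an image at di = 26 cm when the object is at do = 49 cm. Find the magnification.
M = −di/do = -0.5306 (inverted image)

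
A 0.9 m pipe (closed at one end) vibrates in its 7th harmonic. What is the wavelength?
λₙ = 4L/n = 0.5143 m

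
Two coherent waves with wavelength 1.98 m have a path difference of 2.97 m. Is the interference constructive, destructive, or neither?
destructive — path difference = 1.5λ, an odd multiple of λ/2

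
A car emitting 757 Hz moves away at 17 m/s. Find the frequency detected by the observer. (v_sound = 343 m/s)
f_obs = f·v/(v + v_s) = 721.3 Hz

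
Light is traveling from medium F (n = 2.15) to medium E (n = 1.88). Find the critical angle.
θc = arcsin(n₂/n₁) = 60.98°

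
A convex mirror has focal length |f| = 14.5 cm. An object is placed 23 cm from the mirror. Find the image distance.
f = −14.5 cm (convex); 1/di = 1/f − 1/do → di = -8.893 cm (virtual image, behind mirror)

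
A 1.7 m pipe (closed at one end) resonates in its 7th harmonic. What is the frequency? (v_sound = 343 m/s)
fₙ = nv/(4L) = 353.1 Hz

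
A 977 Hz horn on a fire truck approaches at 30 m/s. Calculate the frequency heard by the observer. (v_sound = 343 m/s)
f_obs = f·v/(v − v_s) = 1071 Hz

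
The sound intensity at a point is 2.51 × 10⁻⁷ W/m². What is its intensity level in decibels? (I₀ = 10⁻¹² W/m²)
β = 10·log₁₀(I/I₀) = 54 dB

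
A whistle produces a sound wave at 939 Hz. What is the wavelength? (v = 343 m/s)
λ = v/f = 0.3653 m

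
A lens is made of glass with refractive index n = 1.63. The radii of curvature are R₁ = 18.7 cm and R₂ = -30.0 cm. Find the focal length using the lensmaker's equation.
1/f = (n − 1)(1/R₁ − 1/R₂) → f = 18.28 cm (converging lens)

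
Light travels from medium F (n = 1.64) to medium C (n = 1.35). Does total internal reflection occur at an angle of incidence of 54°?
θc = arcsin(n₂/n₁) = 55.4°; 54° < θc, so no — the ray refracts.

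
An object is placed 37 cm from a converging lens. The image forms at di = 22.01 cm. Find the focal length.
1/f = 1/do + 1/di → f = 13.8 cm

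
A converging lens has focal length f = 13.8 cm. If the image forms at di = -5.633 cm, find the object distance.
1/do = 1/f − 1/di → do = 4 cm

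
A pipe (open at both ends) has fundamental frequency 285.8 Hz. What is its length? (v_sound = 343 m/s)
L = v/(2f₁) = 0.6001 m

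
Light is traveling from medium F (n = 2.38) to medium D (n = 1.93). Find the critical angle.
θc = arcsin(n₂/n₁) = 54.19°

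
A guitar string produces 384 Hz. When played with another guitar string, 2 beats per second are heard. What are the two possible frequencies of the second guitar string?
f₂ = 384 ± 2 Hz → 386 Hz or 382 Hz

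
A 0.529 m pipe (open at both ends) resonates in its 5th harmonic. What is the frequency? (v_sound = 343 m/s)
fₙ = nv/(2L) = 1621 Hz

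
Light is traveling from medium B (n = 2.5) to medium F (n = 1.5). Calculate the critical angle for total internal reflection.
θc = arcsin(n₂/n₁) = 36.87°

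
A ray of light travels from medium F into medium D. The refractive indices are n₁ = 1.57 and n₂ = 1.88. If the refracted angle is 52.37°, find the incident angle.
sin θ₁ = (n₂/n₁)·sin θ₂ → θ₁ = 71.5°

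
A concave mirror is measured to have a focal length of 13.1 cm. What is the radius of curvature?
R = 2|f| = 26.2 cm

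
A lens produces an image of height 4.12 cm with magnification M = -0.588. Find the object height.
ho = |hi|/|M| = 7.007 cm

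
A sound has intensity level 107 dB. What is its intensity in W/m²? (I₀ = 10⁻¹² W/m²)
I = I₀·10^(β/10) = 5.01 × 10⁻² W/m²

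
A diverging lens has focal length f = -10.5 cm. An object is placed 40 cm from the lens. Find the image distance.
1/di = 1/f − 1/do → di = -8.317 cm (virtual image)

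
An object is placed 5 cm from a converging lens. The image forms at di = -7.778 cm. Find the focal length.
1/f = 1/do + 1/di → f = 14 cm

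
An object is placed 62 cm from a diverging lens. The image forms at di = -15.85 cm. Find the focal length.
1/f = 1/do + 1/di → f = -21.29 cm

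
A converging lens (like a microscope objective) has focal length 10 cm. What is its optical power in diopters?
P = 1/f = 10 D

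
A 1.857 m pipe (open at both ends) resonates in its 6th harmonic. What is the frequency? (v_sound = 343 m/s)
fₙ = nv/(2L) = 554.1 Hz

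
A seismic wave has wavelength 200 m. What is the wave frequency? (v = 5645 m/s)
f = v/λ = 28.23 Hz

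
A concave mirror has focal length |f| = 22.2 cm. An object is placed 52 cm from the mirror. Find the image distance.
f = +22.2 cm (concave); 1/di = 1/f − 1/do → di = 38.74 cm (real image, in front of mirror)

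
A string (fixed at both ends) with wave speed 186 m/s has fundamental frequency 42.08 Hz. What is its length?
L = v/(2f₁) = 2.21 m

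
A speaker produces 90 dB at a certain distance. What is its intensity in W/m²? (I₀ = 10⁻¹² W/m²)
I = I₀·10^(β/10) = 1.00 × 10⁻³ W/m²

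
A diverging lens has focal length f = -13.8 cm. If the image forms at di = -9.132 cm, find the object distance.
1/do = 1/f − 1/di → do = 27 cm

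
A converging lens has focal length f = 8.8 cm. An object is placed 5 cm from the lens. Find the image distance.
1/di = 1/f − 1/do → di = -11.58 cm (virtual image)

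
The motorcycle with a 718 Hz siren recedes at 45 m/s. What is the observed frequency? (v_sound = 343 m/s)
f_obs = f·v/(v + v_s) = 634.7 Hz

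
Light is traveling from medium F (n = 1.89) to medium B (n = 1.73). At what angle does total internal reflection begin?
θc = arcsin(n₂/n₁) = 66.25°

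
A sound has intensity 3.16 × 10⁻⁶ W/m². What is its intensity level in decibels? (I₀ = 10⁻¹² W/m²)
β = 10·log₁₀(I/I₀) = 65 dB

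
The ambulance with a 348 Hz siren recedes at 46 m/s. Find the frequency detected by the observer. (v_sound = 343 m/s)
f_obs = f·v/(v + v_s) = 306.8 Hz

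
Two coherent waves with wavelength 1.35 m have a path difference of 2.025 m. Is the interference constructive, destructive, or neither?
destructive — path difference = 1.5λ, an odd multiple of λ/2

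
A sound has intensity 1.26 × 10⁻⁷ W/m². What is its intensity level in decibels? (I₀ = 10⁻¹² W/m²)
β = 10·log₁₀(I/I₀) = 51 dB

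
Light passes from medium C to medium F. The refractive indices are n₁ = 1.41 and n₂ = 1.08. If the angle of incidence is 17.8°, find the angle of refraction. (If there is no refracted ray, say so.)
sin θ₂ = (n₁/n₂)·sin θ₁ = 0.3991 → θ₂ = 23.52°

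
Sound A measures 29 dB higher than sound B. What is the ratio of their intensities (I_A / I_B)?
I_A/I_B = 10^(Δβ/10) = 794.3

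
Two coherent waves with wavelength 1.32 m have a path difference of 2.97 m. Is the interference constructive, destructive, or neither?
neither (partial) — path difference = 2.25λ, neither a whole number of wavelengths nor an odd multiple of λ/2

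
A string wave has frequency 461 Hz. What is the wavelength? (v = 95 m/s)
λ = v/f = 0.2061 m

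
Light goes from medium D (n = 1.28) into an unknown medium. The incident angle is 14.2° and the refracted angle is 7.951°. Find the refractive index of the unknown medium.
n₂ = n₁·sin θ₁ / sin θ₂ = 2.27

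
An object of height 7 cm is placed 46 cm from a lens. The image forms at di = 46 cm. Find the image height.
hi = (-di/do) × ho = -7 cm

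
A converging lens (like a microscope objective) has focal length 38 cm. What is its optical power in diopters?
P = 1/f = 2.632 D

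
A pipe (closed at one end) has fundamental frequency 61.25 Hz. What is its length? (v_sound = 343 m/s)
L = v/(4f₁) = 1.4 m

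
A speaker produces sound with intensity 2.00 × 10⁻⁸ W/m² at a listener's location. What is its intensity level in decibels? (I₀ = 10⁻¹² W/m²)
β = 10·log₁₀(I/I₀) = 43.01 dB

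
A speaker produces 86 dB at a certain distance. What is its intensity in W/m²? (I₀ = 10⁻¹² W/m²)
I = I₀·10^(β/10) = 3.98 × 10⁻⁴ W/m²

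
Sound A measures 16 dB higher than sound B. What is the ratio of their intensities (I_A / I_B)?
I_A/I_B = 10^(Δβ/10) = 39.81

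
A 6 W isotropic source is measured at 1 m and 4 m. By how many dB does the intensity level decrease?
Δβ = 20·log₁₀(r₂/r₁) = 12.04 dB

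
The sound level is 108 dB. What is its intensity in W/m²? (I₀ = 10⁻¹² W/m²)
I = I₀·10^(β/10) = 6.31 × 10⁻² W/m²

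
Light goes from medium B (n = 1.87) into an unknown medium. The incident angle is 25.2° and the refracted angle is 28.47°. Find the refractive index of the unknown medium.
n₂ = n₁·sin θ₁ / sin θ₂ = 1.67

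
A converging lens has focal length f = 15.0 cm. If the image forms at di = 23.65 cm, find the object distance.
1/do = 1/f − 1/di → do = 41.01 cm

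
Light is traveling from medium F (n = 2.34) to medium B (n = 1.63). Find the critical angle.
θc = arcsin(n₂/n₁) = 44.15°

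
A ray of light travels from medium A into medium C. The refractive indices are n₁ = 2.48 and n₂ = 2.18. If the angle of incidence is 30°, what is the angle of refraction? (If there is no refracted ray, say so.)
sin θ₂ = (n₁/n₂)·sin θ₁ = 0.5688 → θ₂ = 34.67°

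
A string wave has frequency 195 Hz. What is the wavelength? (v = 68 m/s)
λ = v/f = 0.3487 m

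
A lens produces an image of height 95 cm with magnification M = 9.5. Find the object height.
ho = |hi|/|M| = 10 cm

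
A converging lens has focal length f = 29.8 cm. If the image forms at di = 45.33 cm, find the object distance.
1/do = 1/f − 1/di → do = 86.98 cm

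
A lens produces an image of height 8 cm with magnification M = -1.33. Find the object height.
ho = |hi|/|M| = 6.015 cm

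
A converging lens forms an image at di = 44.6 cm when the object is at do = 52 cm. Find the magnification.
M = −di/do = -0.8577 (inverted image)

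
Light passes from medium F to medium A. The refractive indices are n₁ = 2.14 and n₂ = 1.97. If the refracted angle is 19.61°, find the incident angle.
sin θ₁ = (n₂/n₁)·sin θ₂ → θ₁ = 18°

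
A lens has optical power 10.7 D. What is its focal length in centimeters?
f = 1/P = 9.346 cm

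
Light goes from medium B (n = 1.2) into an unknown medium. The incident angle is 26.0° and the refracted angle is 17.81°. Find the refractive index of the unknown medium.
n₂ = n₁·sin θ₁ / sin θ₂ = 1.72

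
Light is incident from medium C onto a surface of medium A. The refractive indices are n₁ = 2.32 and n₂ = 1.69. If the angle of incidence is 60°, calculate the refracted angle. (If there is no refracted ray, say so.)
sin θ₂ = (n₁/n₂)·sin θ₁ = 1.189 > 1, so there is no refracted ray — the light undergoes total internal reflection.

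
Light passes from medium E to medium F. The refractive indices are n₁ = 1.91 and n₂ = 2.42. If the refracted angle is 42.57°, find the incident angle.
sin θ₁ = (n₂/n₁)·sin θ₂ → θ₁ = 59°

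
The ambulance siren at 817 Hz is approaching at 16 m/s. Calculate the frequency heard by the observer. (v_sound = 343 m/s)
f_obs = f·v/(v − v_s) = 857 Hz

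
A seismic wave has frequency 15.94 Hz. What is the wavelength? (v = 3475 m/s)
λ = v/f = 218 m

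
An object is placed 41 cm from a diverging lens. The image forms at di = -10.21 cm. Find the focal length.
1/f = 1/do + 1/di → f = -13.6 cm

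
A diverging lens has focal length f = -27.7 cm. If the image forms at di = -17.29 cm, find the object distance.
1/do = 1/f − 1/di → do = 46.01 cm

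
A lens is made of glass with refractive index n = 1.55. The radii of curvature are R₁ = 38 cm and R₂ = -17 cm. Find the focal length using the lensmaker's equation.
1/f = (n − 1)(1/R₁ − 1/R₂) → f = 21.36 cm (converging lens)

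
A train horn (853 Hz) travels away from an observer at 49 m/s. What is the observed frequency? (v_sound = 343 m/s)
f_obs = f·v/(v + v_s) = 746.4 Hz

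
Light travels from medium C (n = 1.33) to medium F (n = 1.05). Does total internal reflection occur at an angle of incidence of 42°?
θc = arcsin(n₂/n₁) = 52.14°; 42° < θc, so no — the ray refracts.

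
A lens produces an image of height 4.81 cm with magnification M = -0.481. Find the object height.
ho = |hi|/|M| = 10 cm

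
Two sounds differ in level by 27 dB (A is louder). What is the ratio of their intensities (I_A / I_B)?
I_A/I_B = 10^(Δβ/10) = 501.2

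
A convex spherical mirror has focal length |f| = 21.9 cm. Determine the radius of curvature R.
R = 2|f| = 43.8 cm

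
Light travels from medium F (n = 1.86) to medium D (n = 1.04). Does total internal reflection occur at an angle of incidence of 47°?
θc = arcsin(n₂/n₁) = 34°; 47° > θc, so yes — total internal reflection.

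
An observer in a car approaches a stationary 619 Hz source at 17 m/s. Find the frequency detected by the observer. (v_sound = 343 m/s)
f_obs = f·(v + v_o)/v = 649.7 Hz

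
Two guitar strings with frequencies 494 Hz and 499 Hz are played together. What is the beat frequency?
5 Hz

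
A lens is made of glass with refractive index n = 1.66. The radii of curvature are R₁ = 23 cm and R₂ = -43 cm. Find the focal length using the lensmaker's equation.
1/f = (n − 1)(1/R₁ − 1/R₂) → f = 22.7 cm (converging lens)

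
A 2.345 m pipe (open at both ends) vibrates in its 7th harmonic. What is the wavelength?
λₙ = 2L/n = 0.67 m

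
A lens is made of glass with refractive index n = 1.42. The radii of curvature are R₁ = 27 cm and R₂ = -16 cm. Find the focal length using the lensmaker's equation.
1/f = (n − 1)(1/R₁ − 1/R₂) → f = 23.92 cm (converging lens)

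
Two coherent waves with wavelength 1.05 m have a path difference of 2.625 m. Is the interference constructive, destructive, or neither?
destructive — path difference = 2.5λ, an odd multiple of λ/2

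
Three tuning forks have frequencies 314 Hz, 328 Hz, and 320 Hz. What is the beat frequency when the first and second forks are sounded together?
14 Hz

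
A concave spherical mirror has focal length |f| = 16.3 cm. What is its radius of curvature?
R = 2|f| = 32.6 cm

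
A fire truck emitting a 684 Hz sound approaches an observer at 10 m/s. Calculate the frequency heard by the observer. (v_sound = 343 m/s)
f_obs = f·v/(v − v_s) = 704.5 Hz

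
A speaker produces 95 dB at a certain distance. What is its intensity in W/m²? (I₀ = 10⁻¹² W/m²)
I = I₀·10^(β/10) = 3.16 × 10⁻³ W/m²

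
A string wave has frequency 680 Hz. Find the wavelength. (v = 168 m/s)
λ = v/f = 0.2471 m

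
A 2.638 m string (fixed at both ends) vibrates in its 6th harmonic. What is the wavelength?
λₙ = 2L/n = 0.8793 m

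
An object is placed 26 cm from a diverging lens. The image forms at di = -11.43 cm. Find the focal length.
1/f = 1/do + 1/di → f = -20.4 cm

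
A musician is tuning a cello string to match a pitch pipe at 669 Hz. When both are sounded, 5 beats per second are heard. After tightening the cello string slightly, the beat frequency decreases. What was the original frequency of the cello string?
664 Hz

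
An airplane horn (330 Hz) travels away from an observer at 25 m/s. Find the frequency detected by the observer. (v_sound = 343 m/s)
f_obs = f·v/(v + v_s) = 307.6 Hz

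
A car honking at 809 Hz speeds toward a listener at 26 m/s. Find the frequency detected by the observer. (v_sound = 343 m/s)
f_obs = f·v/(v − v_s) = 875.4 Hz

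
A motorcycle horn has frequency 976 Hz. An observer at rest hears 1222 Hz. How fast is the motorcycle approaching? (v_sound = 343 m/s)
v_s = v·(1 − f/f_obs) = 69.05 m/s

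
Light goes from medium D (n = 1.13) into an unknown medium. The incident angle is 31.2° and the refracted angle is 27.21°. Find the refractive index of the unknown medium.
n₂ = n₁·sin θ₁ / sin θ₂ = 1.28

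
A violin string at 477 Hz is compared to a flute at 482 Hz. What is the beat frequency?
5 Hz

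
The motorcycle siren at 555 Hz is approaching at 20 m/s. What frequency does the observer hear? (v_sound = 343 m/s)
f_obs = f·v/(v − v_s) = 589.4 Hz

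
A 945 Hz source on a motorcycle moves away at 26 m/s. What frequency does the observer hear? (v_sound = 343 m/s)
f_obs = f·v/(v + v_s) = 878.4 Hz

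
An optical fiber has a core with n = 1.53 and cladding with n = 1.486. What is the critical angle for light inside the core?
θc = arcsin(n_cladding/n_core) = 76.23°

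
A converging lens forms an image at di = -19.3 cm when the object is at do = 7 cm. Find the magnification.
M = −di/do = 2.757 (upright image)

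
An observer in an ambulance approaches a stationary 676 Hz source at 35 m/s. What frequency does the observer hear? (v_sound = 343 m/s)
f_obs = f·(v + v_o)/v = 745 Hz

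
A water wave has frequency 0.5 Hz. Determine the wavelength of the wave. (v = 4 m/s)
λ = v/f = 8 m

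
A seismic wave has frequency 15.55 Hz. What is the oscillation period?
T = 1/f = 0.06431 s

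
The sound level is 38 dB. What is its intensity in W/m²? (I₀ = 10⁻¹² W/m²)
I = I₀·10^(β/10) = 6.31 × 10⁻⁹ W/m²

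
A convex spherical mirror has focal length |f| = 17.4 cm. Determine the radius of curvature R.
R = 2|f| = 34.8 cm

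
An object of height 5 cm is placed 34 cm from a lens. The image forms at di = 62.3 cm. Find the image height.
hi = (-di/do) × ho = -9.162 cm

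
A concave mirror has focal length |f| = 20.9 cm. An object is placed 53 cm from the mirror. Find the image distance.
f = +20.9 cm (concave); 1/di = 1/f − 1/do → di = 34.51 cm (real image, in front of mirror)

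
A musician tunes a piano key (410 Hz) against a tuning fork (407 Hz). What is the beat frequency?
3 Hz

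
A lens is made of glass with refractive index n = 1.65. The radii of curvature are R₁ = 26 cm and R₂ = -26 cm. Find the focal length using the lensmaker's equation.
1/f = (n − 1)(1/R₁ − 1/R₂) → f = 20 cm (converging lens)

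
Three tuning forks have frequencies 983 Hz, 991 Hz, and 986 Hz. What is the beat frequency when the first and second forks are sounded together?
8 Hz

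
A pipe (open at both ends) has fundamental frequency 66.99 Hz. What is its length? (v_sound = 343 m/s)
L = v/(2f₁) = 2.56 m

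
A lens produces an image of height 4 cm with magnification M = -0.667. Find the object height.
ho = |hi|/|M| = 5.997 cm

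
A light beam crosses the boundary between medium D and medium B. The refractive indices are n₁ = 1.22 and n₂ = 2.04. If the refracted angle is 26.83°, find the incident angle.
sin θ₁ = (n₂/n₁)·sin θ₂ → θ₁ = 49°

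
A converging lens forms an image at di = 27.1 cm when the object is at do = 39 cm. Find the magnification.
M = −di/do = -0.6949 (inverted image)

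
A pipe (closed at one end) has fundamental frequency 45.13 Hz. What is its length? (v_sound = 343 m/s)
L = v/(4f₁) = 1.9 m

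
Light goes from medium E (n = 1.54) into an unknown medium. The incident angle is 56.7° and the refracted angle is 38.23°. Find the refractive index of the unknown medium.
n₂ = n₁·sin θ₁ / sin θ₂ = 2.08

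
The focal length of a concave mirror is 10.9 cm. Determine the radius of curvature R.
R = 2|f| = 21.8 cm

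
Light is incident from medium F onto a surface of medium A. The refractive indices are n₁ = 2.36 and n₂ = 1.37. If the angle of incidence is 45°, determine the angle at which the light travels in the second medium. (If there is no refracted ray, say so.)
sin θ₂ = (n₁/n₂)·sin θ₁ = 1.218 > 1, so there is no refracted ray — the light undergoes total internal reflection.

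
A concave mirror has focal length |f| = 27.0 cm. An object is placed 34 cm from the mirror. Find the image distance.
f = +27.0 cm (concave); 1/di = 1/f − 1/do → di = 131.1 cm (real image, in front of mirror)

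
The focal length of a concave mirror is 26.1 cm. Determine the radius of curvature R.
R = 2|f| = 52.2 cm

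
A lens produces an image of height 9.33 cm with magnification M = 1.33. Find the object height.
ho = |hi|/|M| = 7.015 cm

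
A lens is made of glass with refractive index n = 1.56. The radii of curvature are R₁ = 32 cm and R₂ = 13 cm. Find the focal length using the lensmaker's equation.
1/f = (n − 1)(1/R₁ − 1/R₂) → f = -39.1 cm (diverging lens)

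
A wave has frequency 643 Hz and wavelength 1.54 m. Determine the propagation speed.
v = fλ = 990.2 m/s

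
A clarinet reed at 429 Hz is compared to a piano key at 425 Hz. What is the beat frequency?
4 Hz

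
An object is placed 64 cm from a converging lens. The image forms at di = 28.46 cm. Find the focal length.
1/f = 1/do + 1/di → f = 19.7 cm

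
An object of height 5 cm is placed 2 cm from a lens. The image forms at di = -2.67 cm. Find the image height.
hi = (-di/do) × ho = 6.675 cm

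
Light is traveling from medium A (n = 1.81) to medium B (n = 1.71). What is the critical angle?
θc = arcsin(n₂/n₁) = 70.87°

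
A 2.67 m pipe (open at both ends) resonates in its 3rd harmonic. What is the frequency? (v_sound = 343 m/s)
fₙ = nv/(2L) = 192.7 Hz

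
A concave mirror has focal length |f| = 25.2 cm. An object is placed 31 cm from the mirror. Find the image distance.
f = +25.2 cm (concave); 1/di = 1/f − 1/do → di = 134.7 cm (real image, in front of mirror)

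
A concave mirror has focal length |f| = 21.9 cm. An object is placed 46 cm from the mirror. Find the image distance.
f = +21.9 cm (concave); 1/di = 1/f − 1/do → di = 41.8 cm (real image, in front of mirror)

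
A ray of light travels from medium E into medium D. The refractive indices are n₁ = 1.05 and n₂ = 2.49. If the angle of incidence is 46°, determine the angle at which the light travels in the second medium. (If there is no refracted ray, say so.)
sin θ₂ = (n₁/n₂)·sin θ₁ = 0.3033 → θ₂ = 17.66°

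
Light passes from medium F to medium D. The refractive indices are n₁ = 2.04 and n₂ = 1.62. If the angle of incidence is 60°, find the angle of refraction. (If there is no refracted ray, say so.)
sin θ₂ = (n₁/n₂)·sin θ₁ = 1.091 > 1, so there is no refracted ray — the light undergoes total internal reflection.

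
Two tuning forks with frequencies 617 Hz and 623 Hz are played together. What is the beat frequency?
6 Hz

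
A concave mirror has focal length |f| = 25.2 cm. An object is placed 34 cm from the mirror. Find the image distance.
f = +25.2 cm (concave); 1/di = 1/f − 1/do → di = 97.36 cm (real image, in front of mirror)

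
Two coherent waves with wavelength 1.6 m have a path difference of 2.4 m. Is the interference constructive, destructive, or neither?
destructive — path difference = 1.5λ, an odd multiple of λ/2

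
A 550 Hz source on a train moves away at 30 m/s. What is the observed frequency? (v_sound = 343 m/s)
f_obs = f·v/(v + v_s) = 505.8 Hz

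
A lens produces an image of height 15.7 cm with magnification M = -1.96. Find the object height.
ho = |hi|/|M| = 8.01 cm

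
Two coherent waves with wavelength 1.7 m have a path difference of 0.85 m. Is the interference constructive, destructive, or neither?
destructive — path difference = 0.5λ, an odd multiple of λ/2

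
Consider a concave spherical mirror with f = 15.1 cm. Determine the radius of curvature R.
R = 2|f| = 30.2 cm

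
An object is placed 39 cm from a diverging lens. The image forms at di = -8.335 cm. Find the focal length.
1/f = 1/do + 1/di → f = -10.6 cm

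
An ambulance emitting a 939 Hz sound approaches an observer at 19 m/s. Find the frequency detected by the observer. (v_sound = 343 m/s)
f_obs = f·v/(v − v_s) = 994.1 Hz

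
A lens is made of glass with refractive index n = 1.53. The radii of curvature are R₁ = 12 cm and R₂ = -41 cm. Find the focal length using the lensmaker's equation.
1/f = (n − 1)(1/R₁ − 1/R₂) → f = 17.52 cm (converging lens)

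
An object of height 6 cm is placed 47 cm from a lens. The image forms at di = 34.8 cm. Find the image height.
hi = (-di/do) × ho = -4.443 cm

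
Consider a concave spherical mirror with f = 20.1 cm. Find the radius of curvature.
R = 2|f| = 40.2 cm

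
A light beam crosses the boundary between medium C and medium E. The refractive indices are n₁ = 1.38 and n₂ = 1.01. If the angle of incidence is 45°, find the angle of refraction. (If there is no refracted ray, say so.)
sin θ₂ = (n₁/n₂)·sin θ₁ = 0.9661 → θ₂ = 75.05°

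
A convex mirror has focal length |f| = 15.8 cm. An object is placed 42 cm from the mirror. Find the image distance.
f = −15.8 cm (convex); 1/di = 1/f − 1/do → di = -11.48 cm (virtual image, behind mirror)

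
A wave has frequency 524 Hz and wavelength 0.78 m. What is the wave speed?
v = fλ = 408.7 m/s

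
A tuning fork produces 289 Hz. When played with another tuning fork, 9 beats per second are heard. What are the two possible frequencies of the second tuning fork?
f₂ = 289 ± 9 Hz → 298 Hz or 280 Hz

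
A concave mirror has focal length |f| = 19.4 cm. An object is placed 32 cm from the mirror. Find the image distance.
f = +19.4 cm (concave); 1/di = 1/f − 1/do → di = 49.27 cm (real image, in front of mirror)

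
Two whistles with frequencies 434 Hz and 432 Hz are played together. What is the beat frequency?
2 Hz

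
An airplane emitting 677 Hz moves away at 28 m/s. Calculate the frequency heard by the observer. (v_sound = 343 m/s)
f_obs = f·v/(v + v_s) = 625.9 Hz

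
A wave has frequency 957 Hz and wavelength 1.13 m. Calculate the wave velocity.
v = fλ = 1081 m/s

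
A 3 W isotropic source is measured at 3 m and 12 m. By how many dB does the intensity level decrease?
Δβ = 20·log₁₀(r₂/r₁) = 12.04 dB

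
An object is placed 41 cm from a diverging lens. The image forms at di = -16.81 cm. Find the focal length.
1/f = 1/do + 1/di → f = -28.49 cm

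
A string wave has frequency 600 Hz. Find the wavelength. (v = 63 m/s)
λ = v/f = 0.105 m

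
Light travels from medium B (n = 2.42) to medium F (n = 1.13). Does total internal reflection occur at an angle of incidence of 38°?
θc = arcsin(n₂/n₁) = 27.84°; 38° > θc, so yes — total internal reflection.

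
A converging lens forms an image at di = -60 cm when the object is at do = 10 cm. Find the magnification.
M = −di/do = 6 (upright image)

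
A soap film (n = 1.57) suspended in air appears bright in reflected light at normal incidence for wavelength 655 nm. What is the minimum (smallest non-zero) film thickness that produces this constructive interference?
2nt = (m − ½)λ with m = 1 → t = (m − ½)λ/(2n) = 104.3 nm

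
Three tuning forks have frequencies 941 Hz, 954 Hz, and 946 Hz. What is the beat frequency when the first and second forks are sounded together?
13 Hz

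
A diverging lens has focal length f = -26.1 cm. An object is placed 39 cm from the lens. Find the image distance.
1/di = 1/f − 1/do → di = -15.64 cm (virtual image)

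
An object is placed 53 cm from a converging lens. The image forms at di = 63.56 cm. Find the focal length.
1/f = 1/do + 1/di → f = 28.9 cm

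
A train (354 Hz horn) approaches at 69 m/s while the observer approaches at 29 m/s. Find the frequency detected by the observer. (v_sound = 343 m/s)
f_obs = f·(v + v_o)/(v − v_s) = 480.6 Hz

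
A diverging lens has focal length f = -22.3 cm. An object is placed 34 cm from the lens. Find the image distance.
1/di = 1/f − 1/do → di = -13.47 cm (virtual image)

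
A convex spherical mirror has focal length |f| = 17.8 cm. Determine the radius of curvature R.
R = 2|f| = 35.6 cm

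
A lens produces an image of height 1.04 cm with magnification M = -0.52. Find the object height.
ho = |hi|/|M| = 2 cm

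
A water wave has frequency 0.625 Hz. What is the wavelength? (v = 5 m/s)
λ = v/f = 8 m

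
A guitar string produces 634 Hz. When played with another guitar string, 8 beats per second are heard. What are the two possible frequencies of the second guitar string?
f₂ = 634 ± 8 Hz → 642 Hz or 626 Hz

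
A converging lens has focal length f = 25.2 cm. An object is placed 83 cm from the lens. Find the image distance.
1/di = 1/f − 1/do → di = 36.19 cm (real image)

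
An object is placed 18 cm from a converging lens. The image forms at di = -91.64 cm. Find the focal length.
1/f = 1/do + 1/di → f = 22.4 cm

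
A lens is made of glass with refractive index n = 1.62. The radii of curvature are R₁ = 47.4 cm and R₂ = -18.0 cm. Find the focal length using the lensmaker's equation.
1/f = (n − 1)(1/R₁ − 1/R₂) → f = 21.04 cm (converging lens)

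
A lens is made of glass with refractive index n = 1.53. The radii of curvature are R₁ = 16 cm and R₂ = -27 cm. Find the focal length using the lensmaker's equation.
1/f = (n − 1)(1/R₁ − 1/R₂) → f = 18.96 cm (converging lens)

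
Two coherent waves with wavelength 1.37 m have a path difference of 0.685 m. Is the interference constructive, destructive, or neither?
destructive — path difference = 0.5λ, an odd multiple of λ/2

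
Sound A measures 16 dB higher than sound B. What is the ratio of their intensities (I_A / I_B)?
I_A/I_B = 10^(Δβ/10) = 39.81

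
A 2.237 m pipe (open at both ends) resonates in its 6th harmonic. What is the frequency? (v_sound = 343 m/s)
fₙ = nv/(2L) = 460 Hz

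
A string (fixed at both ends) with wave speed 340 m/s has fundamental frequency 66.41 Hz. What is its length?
L = v/(2f₁) = 2.56 m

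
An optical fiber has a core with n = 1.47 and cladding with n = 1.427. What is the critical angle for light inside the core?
θc = arcsin(n_cladding/n_core) = 76.11°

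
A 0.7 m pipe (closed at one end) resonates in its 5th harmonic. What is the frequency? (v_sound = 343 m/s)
fₙ = nv/(4L) = 612.5 Hz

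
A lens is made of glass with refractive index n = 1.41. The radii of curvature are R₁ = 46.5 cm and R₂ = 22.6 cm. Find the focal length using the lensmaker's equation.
1/f = (n − 1)(1/R₁ − 1/R₂) → f = -107.2 cm (diverging lens)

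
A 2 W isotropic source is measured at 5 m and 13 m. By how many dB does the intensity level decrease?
Δβ = 20·log₁₀(r₂/r₁) = 8.299 dB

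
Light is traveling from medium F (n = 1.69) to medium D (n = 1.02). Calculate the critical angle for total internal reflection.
θc = arcsin(n₂/n₁) = 37.12°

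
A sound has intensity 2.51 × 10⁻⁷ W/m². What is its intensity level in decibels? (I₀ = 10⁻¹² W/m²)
β = 10·log₁₀(I/I₀) = 54 dB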